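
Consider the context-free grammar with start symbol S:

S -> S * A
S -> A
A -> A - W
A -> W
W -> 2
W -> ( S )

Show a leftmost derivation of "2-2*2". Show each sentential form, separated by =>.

S => S*A => A*A => A-W*A => W-W*A => 2-W*A => 2-2*A => 2-2*W => 2-2*2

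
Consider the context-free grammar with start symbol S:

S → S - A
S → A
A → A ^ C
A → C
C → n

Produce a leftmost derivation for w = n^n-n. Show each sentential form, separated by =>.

S => S-A => A-A => A^C-A => C^C-A => n^C-A => n^n-A => n^n-C => n^n-n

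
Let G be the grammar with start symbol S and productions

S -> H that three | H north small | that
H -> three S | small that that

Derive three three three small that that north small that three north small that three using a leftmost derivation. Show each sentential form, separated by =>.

S => H that three   [S -> H that three]
H that three => three S that three   [H -> three S]
three S that three => three H north small that three   [S -> H north small]
three H north small that three => three three S north small that three   [H -> three S]
three three S north small that three => three three H that three north small that three   [S -> H that three]
three three H that three north small that three => three three three S that three north small that three   [H -> three S]
three three three S that three north small that three => three three three H north small that three north small that three   [S -> H north small]
three three three H north small that three north small that three => three three three small that that north small that three north small that three   [H -> small that that]

S => H that three => three S that three => three H north small that three => three three S north small that three => three three H that three north small that three => three three three S that three north small that three => three three three H north small that three north small that three => three three three small that that north small that three north small that three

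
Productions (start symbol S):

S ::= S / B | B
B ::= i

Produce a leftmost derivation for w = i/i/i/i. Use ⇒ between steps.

S ⇒ S/B ⇒ S/B/B ⇒ S/B/B/B ⇒ B/B/B/B ⇒ i/B/B/B ⇒ i/i/B/B ⇒ i/i/i/B ⇒ i/i/i/i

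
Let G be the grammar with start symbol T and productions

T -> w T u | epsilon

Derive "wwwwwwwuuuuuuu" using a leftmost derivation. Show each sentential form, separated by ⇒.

T ⇒ wTu   [T -> w T u]
wTu ⇒ wwTuu   [T -> w T u]
wwTuu ⇒ wwwTuuu   [T -> w T u]
wwwTuuu ⇒ wwwwTuuuu   [T -> w T u]
wwwwTuuuu ⇒ wwwwwTuuuuu   [T -> w T u]
wwwwwTuuuuu ⇒ wwwwwwTuuuuuu   [T -> w T u]
wwwwwwTuuuuuu ⇒ wwwwwwwTuuuuuuu   [T -> w T u]
wwwwwwwTuuuuuuu ⇒ wwwwwwwuuuuuuu   [T -> epsilon]

T ⇒ wTu ⇒ wwTuu ⇒ wwwTuuu ⇒ wwwwTuuuu ⇒ wwwwwTuuuuu ⇒ wwwwwwTuuuuuu ⇒ wwwwwwwTuuuuuuu ⇒ wwwwwwwuuuuuuu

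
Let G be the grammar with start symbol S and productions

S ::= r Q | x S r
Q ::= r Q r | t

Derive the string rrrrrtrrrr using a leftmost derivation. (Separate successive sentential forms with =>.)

S => rQ => rrQr => rrrQrr => rrrrQrrr => rrrrrQrrrr => rrrrrtrrrr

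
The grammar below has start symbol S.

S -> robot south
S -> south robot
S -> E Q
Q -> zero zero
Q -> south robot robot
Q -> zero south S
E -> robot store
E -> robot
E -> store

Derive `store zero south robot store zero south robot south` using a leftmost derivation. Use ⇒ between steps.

S ⇒ E Q   [S -> E Q]
E Q ⇒ store Q   [E -> store]
store Q ⇒ store zero south S   [Q -> zero south S]
store zero south S ⇒ store zero south E Q   [S -> E Q]
store zero south E Q ⇒ store zero south robot store Q   [E -> robot store]
store zero south robot store Q ⇒ store zero south robot store zero south S   [Q -> zero south S]
store zero south robot store zero south S ⇒ store zero south robot store zero south robot south   [S -> robot south]

S ⇒ E Q ⇒ store Q ⇒ store zero south S ⇒ store zero south E Q ⇒ store zero south robot store Q ⇒ store zero south robot store zero south S ⇒ store zero south robot store zero south robot south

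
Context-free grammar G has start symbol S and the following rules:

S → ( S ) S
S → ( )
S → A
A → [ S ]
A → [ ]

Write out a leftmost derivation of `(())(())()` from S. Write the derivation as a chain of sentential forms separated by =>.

S=>(S)S=>(())S=>(())(S)S=>(())(())S=>(())(())()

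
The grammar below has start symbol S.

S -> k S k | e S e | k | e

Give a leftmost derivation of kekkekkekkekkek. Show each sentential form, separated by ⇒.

S ⇒ kSk ⇒ keSek ⇒ kekSkek ⇒ kekkSkkek ⇒ kekkeSekkek ⇒ kekkekSkekkek ⇒ kekkekkSkkekkek ⇒ kekkekkekkekkek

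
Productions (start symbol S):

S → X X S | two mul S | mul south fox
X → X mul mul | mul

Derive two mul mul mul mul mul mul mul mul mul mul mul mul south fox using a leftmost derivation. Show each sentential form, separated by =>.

S => two mul S => two mul X X S => two mul mul X S => two mul mul X mul mul S => two mul mul X mul mul mul mul S => two mul mul X mul mul mul mul mul mul S => two mul mul X mul mul mul mul mul mul mul mul S => two mul mul mul mul mul mul mul mul mul mul mul S => two mul mul mul mul mul mul mul mul mul mul mul mul south fox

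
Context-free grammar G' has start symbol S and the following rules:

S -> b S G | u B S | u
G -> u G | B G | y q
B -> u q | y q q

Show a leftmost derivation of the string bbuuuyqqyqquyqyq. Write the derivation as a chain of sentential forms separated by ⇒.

S⇒bSG⇒bbSGG⇒bbuGG⇒bbuuGG⇒bbuuuGG⇒bbuuuBGG⇒bbuuuyqqGG⇒bbuuuyqqBGG⇒bbuuuyqqyqqGG⇒bbuuuyqqyqquGG⇒bbuuuyqqyqquyqG⇒bbuuuyqqyqquyqyq

S ⇒ bSG   [S -> b S G]
bSG ⇒ bbSGG   [S -> b S G]
bbSGG ⇒ bbuGG   [S -> u]
bbuGG ⇒ bbuuGG   [G -> u G]
bbuuGG ⇒ bbuuuGG   [G -> u G]
bbuuuGG ⇒ bbuuuBGG   [G -> B G]
bbuuuBGG ⇒ bbuuuyqqGG   [B -> y q q]
bbuuuyqqGG ⇒ bbuuuyqqBGG   [G -> B G]
bbuuuyqqBGG ⇒ bbuuuyqqyqqGG   [B -> y q q]
bbuuuyqqyqqGG ⇒ bbuuuyqqyqquGG   [G -> u G]
bbuuuyqqyqquGG ⇒ bbuuuyqqyqquyqG   [G -> y q]
bbuuuyqqyqquyqG ⇒ bbuuuyqqyqquyqyq   [G -> y q]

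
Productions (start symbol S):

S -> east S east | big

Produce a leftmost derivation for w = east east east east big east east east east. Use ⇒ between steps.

S ⇒ east S east ⇒ east east S east east ⇒ east east east S east east east ⇒ east east east east S east east east east ⇒ east east east east big east east east east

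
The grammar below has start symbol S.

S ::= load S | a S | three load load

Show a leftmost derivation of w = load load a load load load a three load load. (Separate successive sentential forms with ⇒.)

S ⇒ load S ⇒ load load S ⇒ load load a S ⇒ load load a load S ⇒ load load a load load S ⇒ load load a load load load S ⇒ load load a load load load a S ⇒ load load a load load load a three load load

S ⇒ load S   [S ::= load S]
load S ⇒ load load S   [S ::= load S]
load load S ⇒ load load a S   [S ::= a S]
load load a S ⇒ load load a load S   [S ::= load S]
load load a load S ⇒ load load a load load S   [S ::= load S]
load load a load load S ⇒ load load a load load load S   [S ::= load S]
load load a load load load S ⇒ load load a load load load a S   [S ::= a S]
load load a load load load a S ⇒ load load a load load load a three load load   [S ::= three load load]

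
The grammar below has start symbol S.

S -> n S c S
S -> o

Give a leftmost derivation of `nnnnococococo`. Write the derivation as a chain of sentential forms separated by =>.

S=>nScS=>nnScScS=>nnnScScScS=>nnnnScScScScS=>nnnnocScScScS=>nnnnococScScS=>nnnnocococScS=>nnnnococococS=>nnnnococococo

S => nScS   [S -> n S c S]
nScS => nnScScS   [S -> n S c S]
nnScScS => nnnScScScS   [S -> n S c S]
nnnScScScS => nnnnScScScScS   [S -> n S c S]
nnnnScScScScS => nnnnocScScScS   [S -> o]
nnnnocScScScS => nnnnococScScS   [S -> o]
nnnnococScScS => nnnnocococScS   [S -> o]
nnnnocococScS => nnnnococococS   [S -> o]
nnnnococococS => nnnnococococo   [S -> o]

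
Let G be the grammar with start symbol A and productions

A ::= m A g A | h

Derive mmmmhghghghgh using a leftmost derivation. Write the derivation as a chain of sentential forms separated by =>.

A => mAgA => mmAgAgA => mmmAgAgAgA => mmmmAgAgAgAgA => mmmmhgAgAgAgA => mmmmhghgAgAgA => mmmmhghghgAgA => mmmmhghghghgA => mmmmhghghghgh

A => mAgA   [A ::= m A g A]
mAgA => mmAgAgA   [A ::= m A g A]
mmAgAgA => mmmAgAgAgA   [A ::= m A g A]
mmmAgAgAgA => mmmmAgAgAgAgA   [A ::= m A g A]
mmmmAgAgAgAgA => mmmmhgAgAgAgA   [A ::= h]
mmmmhgAgAgAgA => mmmmhghgAgAgA   [A ::= h]
mmmmhghgAgAgA => mmmmhghghgAgA   [A ::= h]
mmmmhghghgAgA => mmmmhghghghgA   [A ::= h]
mmmmhghghghgA => mmmmhghghghgh   [A ::= h]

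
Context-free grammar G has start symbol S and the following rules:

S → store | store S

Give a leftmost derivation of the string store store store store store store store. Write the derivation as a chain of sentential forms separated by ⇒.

S ⇒ store S ⇒ store store S ⇒ store store store S ⇒ store store store store S ⇒ store store store store store S ⇒ store store store store store store S ⇒ store store store store store store store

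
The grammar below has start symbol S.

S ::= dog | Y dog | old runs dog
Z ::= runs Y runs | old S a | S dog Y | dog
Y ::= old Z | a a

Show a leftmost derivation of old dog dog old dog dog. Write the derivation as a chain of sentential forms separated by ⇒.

S ⇒ Y dog ⇒ old Z dog ⇒ old S dog Y dog ⇒ old dog dog Y dog ⇒ old dog dog old Z dog ⇒ old dog dog old dog dog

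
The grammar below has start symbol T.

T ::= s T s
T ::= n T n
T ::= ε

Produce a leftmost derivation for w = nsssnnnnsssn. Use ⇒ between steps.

T ⇒ nTn   [T ::= n T n]
nTn ⇒ nsTsn   [T ::= s T s]
nsTsn ⇒ nssTssn   [T ::= s T s]
nssTssn ⇒ nsssTsssn   [T ::= s T s]
nsssTsssn ⇒ nsssnTnsssn   [T ::= n T n]
nsssnTnsssn ⇒ nsssnnTnnsssn   [T ::= n T n]
nsssnnTnnsssn ⇒ nsssnnnnsssn   [T ::= ε]

T⇒nTn⇒nsTsn⇒nssTssn⇒nsssTsssn⇒nsssnTnsssn⇒nsssnnTnnsssn⇒nsssnnnnsssn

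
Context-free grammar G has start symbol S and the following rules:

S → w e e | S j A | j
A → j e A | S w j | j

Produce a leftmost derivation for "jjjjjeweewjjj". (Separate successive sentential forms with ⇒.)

S ⇒ SjA   [S → S j A]
SjA ⇒ SjAjA   [S → S j A]
SjAjA ⇒ SjAjAjA   [S → S j A]
SjAjAjA ⇒ jjAjAjA   [S → j]
jjAjAjA ⇒ jjjjAjA   [A → j]
jjjjAjA ⇒ jjjjjeAjA   [A → j e A]
jjjjjeAjA ⇒ jjjjjeSwjjA   [A → S w j]
jjjjjeSwjjA ⇒ jjjjjeweewjjA   [S → w e e]
jjjjjeweewjjA ⇒ jjjjjeweewjjj   [A → j]

S ⇒ SjA ⇒ SjAjA ⇒ SjAjAjA ⇒ jjAjAjA ⇒ jjjjAjA ⇒ jjjjjeAjA ⇒ jjjjjeSwjjA ⇒ jjjjjeweewjjA ⇒ jjjjjeweewjjj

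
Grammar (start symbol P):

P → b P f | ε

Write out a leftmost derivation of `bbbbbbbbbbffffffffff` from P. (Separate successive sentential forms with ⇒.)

P ⇒ bPf ⇒ bbPff ⇒ bbbPfff ⇒ bbbbPffff ⇒ bbbbbPfffff ⇒ bbbbbbPffffff ⇒ bbbbbbbPfffffff ⇒ bbbbbbbbPffffffff ⇒ bbbbbbbbbPfffffffff ⇒ bbbbbbbbbbPffffffffff ⇒ bbbbbbbbbbffffffffff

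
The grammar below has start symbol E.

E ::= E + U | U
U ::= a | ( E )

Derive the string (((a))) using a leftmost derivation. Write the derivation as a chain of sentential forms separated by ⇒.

E ⇒ U   [E ::= U]
U ⇒ (E)   [U ::= ( E )]
(E) ⇒ (U)   [E ::= U]
(U) ⇒ ((E))   [U ::= ( E )]
((E)) ⇒ ((U))   [E ::= U]
((U)) ⇒ (((E)))   [U ::= ( E )]
(((E))) ⇒ (((U)))   [E ::= U]
(((U))) ⇒ (((a)))   [U ::= a]

E ⇒ U ⇒ (E) ⇒ (U) ⇒ ((E)) ⇒ ((U)) ⇒ (((E))) ⇒ (((U))) ⇒ (((a)))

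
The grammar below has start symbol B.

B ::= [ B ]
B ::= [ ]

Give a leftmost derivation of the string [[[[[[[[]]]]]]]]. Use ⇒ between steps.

B⇒[B]⇒[[B]]⇒[[[B]]]⇒[[[[B]]]]⇒[[[[[B]]]]]⇒[[[[[[B]]]]]]⇒[[[[[[[B]]]]]]]⇒[[[[[[[[]]]]]]]]

B ⇒ [B]   [B ::= [ B ]]
[B] ⇒ [[B]]   [B ::= [ B ]]
[[B]] ⇒ [[[B]]]   [B ::= [ B ]]
[[[B]]] ⇒ [[[[B]]]]   [B ::= [ B ]]
[[[[B]]]] ⇒ [[[[[B]]]]]   [B ::= [ B ]]
[[[[[B]]]]] ⇒ [[[[[[B]]]]]]   [B ::= [ B ]]
[[[[[[B]]]]]] ⇒ [[[[[[[B]]]]]]]   [B ::= [ B ]]
[[[[[[[B]]]]]]] ⇒ [[[[[[[[]]]]]]]]   [B ::= [ ]]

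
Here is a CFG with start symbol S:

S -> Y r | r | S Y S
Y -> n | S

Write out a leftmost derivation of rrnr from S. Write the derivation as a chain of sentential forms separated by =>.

S => SYS   [S -> S Y S]
SYS => YrYS   [S -> Y r]
YrYS => SrYS   [Y -> S]
SrYS => rrYS   [S -> r]
rrYS => rrnS   [Y -> n]
rrnS => rrnr   [S -> r]

S => SYS => YrYS => SrYS => rrYS => rrnS => rrnr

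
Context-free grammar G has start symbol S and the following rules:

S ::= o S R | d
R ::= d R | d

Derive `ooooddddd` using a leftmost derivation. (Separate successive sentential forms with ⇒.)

S ⇒ oSR ⇒ ooSRR ⇒ oooSRRR ⇒ ooooSRRRR ⇒ oooodRRRR ⇒ ooooddRRR ⇒ oooodddRR ⇒ ooooddddR ⇒ ooooddddd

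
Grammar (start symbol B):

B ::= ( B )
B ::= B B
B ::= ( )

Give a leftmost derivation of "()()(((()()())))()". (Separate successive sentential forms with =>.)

B => BB => BBB => ()BB => ()BBB => ()()BB => ()()(B)B => ()()((B))B => ()()(((B)))B => ()()(((BB)))B => ()()(((BBB)))B => ()()(((()BB)))B => ()()(((()()B)))B => ()()(((()()())))B => ()()(((()()())))()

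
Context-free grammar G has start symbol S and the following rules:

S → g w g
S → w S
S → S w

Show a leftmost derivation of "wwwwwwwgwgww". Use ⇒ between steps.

S ⇒ Sw ⇒ wSw ⇒ wwSw ⇒ wwwSw ⇒ wwwwSw ⇒ wwwwwSw ⇒ wwwwwSww ⇒ wwwwwwSww ⇒ wwwwwwwSww ⇒ wwwwwwwgwgww

S ⇒ Sw   [S → S w]
Sw ⇒ wSw   [S → w S]
wSw ⇒ wwSw   [S → w S]
wwSw ⇒ wwwSw   [S → w S]
wwwSw ⇒ wwwwSw   [S → w S]
wwwwSw ⇒ wwwwwSw   [S → w S]
wwwwwSw ⇒ wwwwwSww   [S → S w]
wwwwwSww ⇒ wwwwwwSww   [S → w S]
wwwwwwSww ⇒ wwwwwwwSww   [S → w S]
wwwwwwwSww ⇒ wwwwwwwgwgww   [S → g w g]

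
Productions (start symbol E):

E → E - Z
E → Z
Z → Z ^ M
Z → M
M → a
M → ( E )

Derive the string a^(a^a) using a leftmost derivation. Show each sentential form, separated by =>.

E => Z   [E → Z]
Z => Z^M   [Z → Z ^ M]
Z^M => M^M   [Z → M]
M^M => a^M   [M → a]
a^M => a^(E)   [M → ( E )]
a^(E) => a^(Z)   [E → Z]
a^(Z) => a^(Z^M)   [Z → Z ^ M]
a^(Z^M) => a^(M^M)   [Z → M]
a^(M^M) => a^(a^M)   [M → a]
a^(a^M) => a^(a^a)   [M → a]

E => Z => Z^M => M^M => a^M => a^(E) => a^(Z) => a^(Z^M) => a^(M^M) => a^(a^M) => a^(a^a)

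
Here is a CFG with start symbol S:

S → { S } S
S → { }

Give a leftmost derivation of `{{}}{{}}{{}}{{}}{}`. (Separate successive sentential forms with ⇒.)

S ⇒ {S}S ⇒ {{}}S ⇒ {{}}{S}S ⇒ {{}}{{}}S ⇒ {{}}{{}}{S}S ⇒ {{}}{{}}{{}}S ⇒ {{}}{{}}{{}}{S}S ⇒ {{}}{{}}{{}}{{}}S ⇒ {{}}{{}}{{}}{{}}{}

S ⇒ {S}S   [S → { S } S]
{S}S ⇒ {{}}S   [S → { }]
{{}}S ⇒ {{}}{S}S   [S → { S } S]
{{}}{S}S ⇒ {{}}{{}}S   [S → { }]
{{}}{{}}S ⇒ {{}}{{}}{S}S   [S → { S } S]
{{}}{{}}{S}S ⇒ {{}}{{}}{{}}S   [S → { }]
{{}}{{}}{{}}S ⇒ {{}}{{}}{{}}{S}S   [S → { S } S]
{{}}{{}}{{}}{S}S ⇒ {{}}{{}}{{}}{{}}S   [S → { }]
{{}}{{}}{{}}{{}}S ⇒ {{}}{{}}{{}}{{}}{}   [S → { }]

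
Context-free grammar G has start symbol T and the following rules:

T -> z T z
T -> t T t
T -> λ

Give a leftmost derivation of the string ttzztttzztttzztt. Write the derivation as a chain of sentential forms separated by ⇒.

T ⇒ tTt ⇒ ttTtt ⇒ ttzTztt ⇒ ttzzTzztt ⇒ ttzztTtzztt ⇒ ttzzttTttzztt ⇒ ttzztttTtttzztt ⇒ ttzztttzTztttzztt ⇒ ttzztttzztttzztt

T ⇒ tTt   [T -> t T t]
tTt ⇒ ttTtt   [T -> t T t]
ttTtt ⇒ ttzTztt   [T -> z T z]
ttzTztt ⇒ ttzzTzztt   [T -> z T z]
ttzzTzztt ⇒ ttzztTtzztt   [T -> t T t]
ttzztTtzztt ⇒ ttzzttTttzztt   [T -> t T t]
ttzzttTttzztt ⇒ ttzztttTtttzztt   [T -> t T t]
ttzztttTtttzztt ⇒ ttzztttzTztttzztt   [T -> z T z]
ttzztttzTztttzztt ⇒ ttzztttzztttzztt   [T -> λ]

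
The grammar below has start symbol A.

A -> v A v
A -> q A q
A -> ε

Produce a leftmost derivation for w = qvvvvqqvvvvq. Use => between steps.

A => qAq   [A -> q A q]
qAq => qvAvq   [A -> v A v]
qvAvq => qvvAvvq   [A -> v A v]
qvvAvvq => qvvvAvvvq   [A -> v A v]
qvvvAvvvq => qvvvvAvvvvq   [A -> v A v]
qvvvvAvvvvq => qvvvvqAqvvvvq   [A -> q A q]
qvvvvqAqvvvvq => qvvvvqqvvvvq   [A -> ε]

A => qAq => qvAvq => qvvAvvq => qvvvAvvvq => qvvvvAvvvvq => qvvvvqAqvvvvq => qvvvvqqvvvvq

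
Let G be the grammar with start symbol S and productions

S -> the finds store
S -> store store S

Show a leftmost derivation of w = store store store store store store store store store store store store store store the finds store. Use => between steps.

S => store store S => store store store store S => store store store store store store S => store store store store store store store store S => store store store store store store store store store store S => store store store store store store store store store store store store S => store store store store store store store store store store store store store store S => store store store store store store store store store store store store store store the finds store

S => store store S   [S -> store store S]
store store S => store store store store S   [S -> store store S]
store store store store S => store store store store store store S   [S -> store store S]
store store store store store store S => store store store store store store store store S   [S -> store store S]
store store store store store store store store S => store store store store store store store store store store S   [S -> store store S]
store store store store store store store store store store S => store store store store store store store store store store store store S   [S -> store store S]
store store store store store store store store store store store store S => store store store store store store store store store store store store store store S   [S -> store store S]
store store store store store store store store store store store store store store S => store store store store store store store store store store store store store store the finds store   [S -> the finds store]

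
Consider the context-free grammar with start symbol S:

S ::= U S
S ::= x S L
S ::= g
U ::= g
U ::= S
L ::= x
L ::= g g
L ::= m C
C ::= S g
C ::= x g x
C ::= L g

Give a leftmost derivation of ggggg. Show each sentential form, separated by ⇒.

S⇒US⇒SS⇒gS⇒gUS⇒gSS⇒gUSS⇒gSSS⇒gUSSS⇒ggSSS⇒gggSS⇒ggggS⇒ggggg

S ⇒ US   [S ::= U S]
US ⇒ SS   [U ::= S]
SS ⇒ gS   [S ::= g]
gS ⇒ gUS   [S ::= U S]
gUS ⇒ gSS   [U ::= S]
gSS ⇒ gUSS   [S ::= U S]
gUSS ⇒ gSSS   [U ::= S]
gSSS ⇒ gUSSS   [S ::= U S]
gUSSS ⇒ ggSSS   [U ::= g]
ggSSS ⇒ gggSS   [S ::= g]
gggSS ⇒ ggggS   [S ::= g]
ggggS ⇒ ggggg   [S ::= g]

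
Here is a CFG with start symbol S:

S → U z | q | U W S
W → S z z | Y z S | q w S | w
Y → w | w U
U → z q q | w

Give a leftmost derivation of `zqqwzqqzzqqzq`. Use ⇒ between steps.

S ⇒ UWS ⇒ zqqWS ⇒ zqqYzSS ⇒ zqqwUzSS ⇒ zqqwzqqzSS ⇒ zqqwzqqzUzS ⇒ zqqwzqqzzqqzS ⇒ zqqwzqqzzqqzq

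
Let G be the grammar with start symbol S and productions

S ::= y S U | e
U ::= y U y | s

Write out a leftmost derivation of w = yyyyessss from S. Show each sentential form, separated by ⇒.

S ⇒ ySU ⇒ yySUU ⇒ yyySUUU ⇒ yyyySUUUU ⇒ yyyyeUUUU ⇒ yyyyesUUU ⇒ yyyyessUU ⇒ yyyyesssU ⇒ yyyyessss

S ⇒ ySU   [S ::= y S U]
ySU ⇒ yySUU   [S ::= y S U]
yySUU ⇒ yyySUUU   [S ::= y S U]
yyySUUU ⇒ yyyySUUUU   [S ::= y S U]
yyyySUUUU ⇒ yyyyeUUUU   [S ::= e]
yyyyeUUUU ⇒ yyyyesUUU   [U ::= s]
yyyyesUUU ⇒ yyyyessUU   [U ::= s]
yyyyessUU ⇒ yyyyesssU   [U ::= s]
yyyyesssU ⇒ yyyyessss   [U ::= s]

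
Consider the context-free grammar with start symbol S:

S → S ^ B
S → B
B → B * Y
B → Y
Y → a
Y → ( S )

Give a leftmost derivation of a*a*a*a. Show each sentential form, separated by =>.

S => B => B*Y => B*Y*Y => B*Y*Y*Y => Y*Y*Y*Y => a*Y*Y*Y => a*a*Y*Y => a*a*a*Y => a*a*a*a

S => B   [S → B]
B => B*Y   [B → B * Y]
B*Y => B*Y*Y   [B → B * Y]
B*Y*Y => B*Y*Y*Y   [B → B * Y]
B*Y*Y*Y => Y*Y*Y*Y   [B → Y]
Y*Y*Y*Y => a*Y*Y*Y   [Y → a]
a*Y*Y*Y => a*a*Y*Y   [Y → a]
a*a*Y*Y => a*a*a*Y   [Y → a]
a*a*a*Y => a*a*a*a   [Y → a]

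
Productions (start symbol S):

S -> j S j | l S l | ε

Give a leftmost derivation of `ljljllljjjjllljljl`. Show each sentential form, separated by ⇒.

S ⇒ lSl   [S -> l S l]
lSl ⇒ ljSjl   [S -> j S j]
ljSjl ⇒ ljlSljl   [S -> l S l]
ljlSljl ⇒ ljljSjljl   [S -> j S j]
ljljSjljl ⇒ ljljlSljljl   [S -> l S l]
ljljlSljljl ⇒ ljljllSlljljl   [S -> l S l]
ljljllSlljljl ⇒ ljljlllSllljljl   [S -> l S l]
ljljlllSllljljl ⇒ ljljllljSjllljljl   [S -> j S j]
ljljllljSjllljljl ⇒ ljljllljjSjjllljljl   [S -> j S j]
ljljllljjSjjllljljl ⇒ ljljllljjjjllljljl   [S -> ε]

S ⇒ lSl ⇒ ljSjl ⇒ ljlSljl ⇒ ljljSjljl ⇒ ljljlSljljl ⇒ ljljllSlljljl ⇒ ljljlllSllljljl ⇒ ljljllljSjllljljl ⇒ ljljllljjSjjllljljl ⇒ ljljllljjjjllljljl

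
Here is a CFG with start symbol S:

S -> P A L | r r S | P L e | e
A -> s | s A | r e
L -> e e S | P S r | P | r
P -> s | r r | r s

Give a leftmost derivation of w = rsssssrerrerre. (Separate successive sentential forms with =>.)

S => PLe => rsLe => rsPSre => rssSre => rssPALre => rsssALre => rssssALre => rsssssALre => rsssssreLre => rsssssrePSrre => rsssssrerrSrre => rsssssrerrerre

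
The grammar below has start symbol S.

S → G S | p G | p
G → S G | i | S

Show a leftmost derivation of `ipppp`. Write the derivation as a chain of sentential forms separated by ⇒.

S ⇒ GS   [S → G S]
GS ⇒ iS   [G → i]
iS ⇒ ipG   [S → p G]
ipG ⇒ ipSG   [G → S G]
ipSG ⇒ ippGG   [S → p G]
ippGG ⇒ ippSG   [G → S]
ippSG ⇒ ipppG   [S → p]
ipppG ⇒ ipppS   [G → S]
ipppS ⇒ ipppp   [S → p]

S⇒GS⇒iS⇒ipG⇒ipSG⇒ippGG⇒ippSG⇒ipppG⇒ipppS⇒ipppp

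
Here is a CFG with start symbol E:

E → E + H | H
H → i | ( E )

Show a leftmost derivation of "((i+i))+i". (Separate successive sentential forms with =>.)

E => E+H => H+H => (E)+H => (H)+H => ((E))+H => ((E+H))+H => ((H+H))+H => ((i+H))+H => ((i+i))+H => ((i+i))+i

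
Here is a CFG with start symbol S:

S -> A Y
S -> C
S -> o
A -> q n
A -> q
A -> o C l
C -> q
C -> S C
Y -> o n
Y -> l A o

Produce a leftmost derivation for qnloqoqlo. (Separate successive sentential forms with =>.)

S => AY => qnY => qnlAo => qnloClo => qnloSClo => qnloCClo => qnloqClo => qnloqSClo => qnloqoClo => qnloqoqlo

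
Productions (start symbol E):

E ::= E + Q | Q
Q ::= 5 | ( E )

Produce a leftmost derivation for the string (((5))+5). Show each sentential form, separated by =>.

E=>Q=>(E)=>(E+Q)=>(Q+Q)=>((E)+Q)=>((Q)+Q)=>(((E))+Q)=>(((Q))+Q)=>(((5))+Q)=>(((5))+5)

E => Q   [E ::= Q]
Q => (E)   [Q ::= ( E )]
(E) => (E+Q)   [E ::= E + Q]
(E+Q) => (Q+Q)   [E ::= Q]
(Q+Q) => ((E)+Q)   [Q ::= ( E )]
((E)+Q) => ((Q)+Q)   [E ::= Q]
((Q)+Q) => (((E))+Q)   [Q ::= ( E )]
(((E))+Q) => (((Q))+Q)   [E ::= Q]
(((Q))+Q) => (((5))+Q)   [Q ::= 5]
(((5))+Q) => (((5))+5)   [Q ::= 5]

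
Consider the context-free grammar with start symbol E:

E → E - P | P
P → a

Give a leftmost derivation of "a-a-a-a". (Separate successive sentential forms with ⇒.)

E ⇒ E-P ⇒ E-P-P ⇒ E-P-P-P ⇒ P-P-P-P ⇒ a-P-P-P ⇒ a-a-P-P ⇒ a-a-a-P ⇒ a-a-a-a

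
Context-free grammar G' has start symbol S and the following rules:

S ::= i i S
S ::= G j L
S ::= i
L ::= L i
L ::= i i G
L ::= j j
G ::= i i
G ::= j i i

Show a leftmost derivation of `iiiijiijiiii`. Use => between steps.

S => iiS   [S ::= i i S]
iiS => iiiiS   [S ::= i i S]
iiiiS => iiiiGjL   [S ::= G j L]
iiiiGjL => iiiijiijL   [G ::= j i i]
iiiijiijL => iiiijiijiiG   [L ::= i i G]
iiiijiijiiG => iiiijiijiiii   [G ::= i i]

S=>iiS=>iiiiS=>iiiiGjL=>iiiijiijL=>iiiijiijiiG=>iiiijiijiiii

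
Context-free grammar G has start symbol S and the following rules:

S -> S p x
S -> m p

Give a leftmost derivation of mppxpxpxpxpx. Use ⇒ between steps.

S ⇒ Spx   [S -> S p x]
Spx ⇒ Spxpx   [S -> S p x]
Spxpx ⇒ Spxpxpx   [S -> S p x]
Spxpxpx ⇒ Spxpxpxpx   [S -> S p x]
Spxpxpxpx ⇒ Spxpxpxpxpx   [S -> S p x]
Spxpxpxpxpx ⇒ mppxpxpxpxpx   [S -> m p]

S⇒Spx⇒Spxpx⇒Spxpxpx⇒Spxpxpxpx⇒Spxpxpxpxpx⇒mppxpxpxpxpx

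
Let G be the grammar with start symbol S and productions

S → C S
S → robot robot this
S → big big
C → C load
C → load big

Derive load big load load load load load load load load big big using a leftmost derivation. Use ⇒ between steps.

S ⇒ C S   [S → C S]
C S ⇒ C load S   [C → C load]
C load S ⇒ C load load S   [C → C load]
C load load S ⇒ C load load load S   [C → C load]
C load load load S ⇒ C load load load load S   [C → C load]
C load load load load S ⇒ C load load load load load S   [C → C load]
C load load load load load S ⇒ C load load load load load load S   [C → C load]
C load load load load load load S ⇒ C load load load load load load load S   [C → C load]
C load load load load load load load S ⇒ C load load load load load load load load S   [C → C load]
C load load load load load load load load S ⇒ load big load load load load load load load load S   [C → load big]
load big load load load load load load load load S ⇒ load big load load load load load load load load big big   [S → big big]

S ⇒ C S ⇒ C load S ⇒ C load load S ⇒ C load load load S ⇒ C load load load load S ⇒ C load load load load load S ⇒ C load load load load load load S ⇒ C load load load load load load load S ⇒ C load load load load load load load load S ⇒ load big load load load load load load load load S ⇒ load big load load load load load load load load big big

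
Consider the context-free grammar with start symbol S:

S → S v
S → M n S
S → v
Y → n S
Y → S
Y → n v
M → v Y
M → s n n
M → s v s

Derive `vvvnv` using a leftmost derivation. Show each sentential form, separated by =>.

S => MnS => vYnS => vSnS => vSvnS => vvvnS => vvvnv

S => MnS   [S → M n S]
MnS => vYnS   [M → v Y]
vYnS => vSnS   [Y → S]
vSnS => vSvnS   [S → S v]
vSvnS => vvvnS   [S → v]
vvvnS => vvvnv   [S → v]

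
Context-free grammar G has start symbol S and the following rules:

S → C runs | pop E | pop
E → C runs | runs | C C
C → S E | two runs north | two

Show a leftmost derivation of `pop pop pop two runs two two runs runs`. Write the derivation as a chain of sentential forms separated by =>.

S => pop E   [S → pop E]
pop E => pop C runs   [E → C runs]
pop C runs => pop S E runs   [C → S E]
pop S E runs => pop pop E E runs   [S → pop E]
pop pop E E runs => pop pop C C E runs   [E → C C]
pop pop C C E runs => pop pop S E C E runs   [C → S E]
pop pop S E C E runs => pop pop pop E C E runs   [S → pop]
pop pop pop E C E runs => pop pop pop C runs C E runs   [E → C runs]
pop pop pop C runs C E runs => pop pop pop two runs C E runs   [C → two]
pop pop pop two runs C E runs => pop pop pop two runs two E runs   [C → two]
pop pop pop two runs two E runs => pop pop pop two runs two C runs runs   [E → C runs]
pop pop pop two runs two C runs runs => pop pop pop two runs two two runs runs   [C → two]

S => pop E => pop C runs => pop S E runs => pop pop E E runs => pop pop C C E runs => pop pop S E C E runs => pop pop pop E C E runs => pop pop pop C runs C E runs => pop pop pop two runs C E runs => pop pop pop two runs two E runs => pop pop pop two runs two C runs runs => pop pop pop two runs two two runs runs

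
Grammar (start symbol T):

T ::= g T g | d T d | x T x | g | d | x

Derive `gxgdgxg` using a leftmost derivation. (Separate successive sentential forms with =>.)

T=>gTg=>gxTxg=>gxgTgxg=>gxgdgxg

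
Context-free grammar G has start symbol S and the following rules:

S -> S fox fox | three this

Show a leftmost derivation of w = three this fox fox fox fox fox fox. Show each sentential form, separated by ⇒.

S ⇒ S fox fox ⇒ S fox fox fox fox ⇒ S fox fox fox fox fox fox ⇒ three this fox fox fox fox fox fox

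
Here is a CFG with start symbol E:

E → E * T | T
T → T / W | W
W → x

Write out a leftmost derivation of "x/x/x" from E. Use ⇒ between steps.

E ⇒ T ⇒ T/W ⇒ T/W/W ⇒ W/W/W ⇒ x/W/W ⇒ x/x/W ⇒ x/x/x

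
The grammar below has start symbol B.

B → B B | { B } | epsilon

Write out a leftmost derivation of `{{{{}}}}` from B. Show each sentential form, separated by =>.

B => {B}   [B → { B }]
{B} => {BB}   [B → B B]
{BB} => {{B}B}   [B → { B }]
{{B}B} => {{{B}}B}   [B → { B }]
{{{B}}B} => {{{{B}}}B}   [B → { B }]
{{{{B}}}B} => {{{{}}}B}   [B → epsilon]
{{{{}}}B} => {{{{}}}}   [B → epsilon]

B => {B} => {BB} => {{B}B} => {{{B}}B} => {{{{B}}}B} => {{{{}}}B} => {{{{}}}}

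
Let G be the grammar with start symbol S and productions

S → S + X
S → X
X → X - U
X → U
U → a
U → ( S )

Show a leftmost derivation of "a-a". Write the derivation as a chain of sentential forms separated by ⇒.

S ⇒ X ⇒ X-U ⇒ U-U ⇒ a-U ⇒ a-a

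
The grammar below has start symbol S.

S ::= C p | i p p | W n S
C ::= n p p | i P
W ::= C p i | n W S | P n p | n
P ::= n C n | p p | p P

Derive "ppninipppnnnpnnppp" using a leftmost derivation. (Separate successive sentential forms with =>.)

S => WnS   [S ::= W n S]
WnS => PnpnS   [W ::= P n p]
PnpnS => pPnpnS   [P ::= p P]
pPnpnS => ppPnpnS   [P ::= p P]
ppPnpnS => ppnCnnpnS   [P ::= n C n]
ppnCnnpnS => ppniPnnpnS   [C ::= i P]
ppniPnnpnS => ppninCnnnpnS   [P ::= n C n]
ppninCnnnpnS => ppniniPnnnpnS   [C ::= i P]
ppniniPnnnpnS => ppninipPnnnpnS   [P ::= p P]
ppninipPnnnpnS => ppninipppnnnpnS   [P ::= p p]
ppninipppnnnpnS => ppninipppnnnpnCp   [S ::= C p]
ppninipppnnnpnCp => ppninipppnnnpnnppp   [C ::= n p p]

S=>WnS=>PnpnS=>pPnpnS=>ppPnpnS=>ppnCnnpnS=>ppniPnnpnS=>ppninCnnnpnS=>ppniniPnnnpnS=>ppninipPnnnpnS=>ppninipppnnnpnS=>ppninipppnnnpnCp=>ppninipppnnnpnnppp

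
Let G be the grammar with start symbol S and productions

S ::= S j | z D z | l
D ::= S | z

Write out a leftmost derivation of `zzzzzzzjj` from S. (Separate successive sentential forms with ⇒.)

S ⇒ Sj   [S ::= S j]
Sj ⇒ Sjj   [S ::= S j]
Sjj ⇒ zDzjj   [S ::= z D z]
zDzjj ⇒ zSzjj   [D ::= S]
zSzjj ⇒ zzDzzjj   [S ::= z D z]
zzDzzjj ⇒ zzSzzjj   [D ::= S]
zzSzzjj ⇒ zzzDzzzjj   [S ::= z D z]
zzzDzzzjj ⇒ zzzzzzzjj   [D ::= z]

S ⇒ Sj ⇒ Sjj ⇒ zDzjj ⇒ zSzjj ⇒ zzDzzjj ⇒ zzSzzjj ⇒ zzzDzzzjj ⇒ zzzzzzzjj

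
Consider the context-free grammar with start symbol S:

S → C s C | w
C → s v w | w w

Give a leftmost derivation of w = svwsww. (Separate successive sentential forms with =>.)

S => CsC   [S → C s C]
CsC => svwsC   [C → s v w]
svwsC => svwsww   [C → w w]

S => CsC => svwsC => svwsww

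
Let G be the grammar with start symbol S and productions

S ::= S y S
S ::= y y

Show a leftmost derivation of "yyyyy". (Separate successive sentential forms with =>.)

S => SyS   [S ::= S y S]
SyS => yyyS   [S ::= y y]
yyyS => yyyyy   [S ::= y y]

S => SyS => yyyS => yyyyy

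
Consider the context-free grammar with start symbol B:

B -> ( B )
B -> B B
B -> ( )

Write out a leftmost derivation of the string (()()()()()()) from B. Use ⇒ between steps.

B⇒(B)⇒(BB)⇒(BBB)⇒(BBBB)⇒(()BBB)⇒(()BBBB)⇒(()BBBBB)⇒(()()BBBB)⇒(()()()BBB)⇒(()()()()BB)⇒(()()()()()B)⇒(()()()()()())

B ⇒ (B)   [B -> ( B )]
(B) ⇒ (BB)   [B -> B B]
(BB) ⇒ (BBB)   [B -> B B]
(BBB) ⇒ (BBBB)   [B -> B B]
(BBBB) ⇒ (()BBB)   [B -> ( )]
(()BBB) ⇒ (()BBBB)   [B -> B B]
(()BBBB) ⇒ (()BBBBB)   [B -> B B]
(()BBBBB) ⇒ (()()BBBB)   [B -> ( )]
(()()BBBB) ⇒ (()()()BBB)   [B -> ( )]
(()()()BBB) ⇒ (()()()()BB)   [B -> ( )]
(()()()()BB) ⇒ (()()()()()B)   [B -> ( )]
(()()()()()B) ⇒ (()()()()()())   [B -> ( )]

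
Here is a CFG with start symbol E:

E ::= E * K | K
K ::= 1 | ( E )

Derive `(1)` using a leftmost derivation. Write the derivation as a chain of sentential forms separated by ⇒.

E ⇒ K ⇒ (E) ⇒ (K) ⇒ (1)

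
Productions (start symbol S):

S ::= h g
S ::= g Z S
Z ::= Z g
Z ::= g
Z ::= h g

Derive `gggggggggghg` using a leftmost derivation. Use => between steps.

S => gZS   [S ::= g Z S]
gZS => ggS   [Z ::= g]
ggS => gggZS   [S ::= g Z S]
gggZS => ggggS   [Z ::= g]
ggggS => gggggZS   [S ::= g Z S]
gggggZS => ggggggS   [Z ::= g]
ggggggS => gggggggZS   [S ::= g Z S]
gggggggZS => ggggggggS   [Z ::= g]
ggggggggS => gggggggggZS   [S ::= g Z S]
gggggggggZS => ggggggggggS   [Z ::= g]
ggggggggggS => gggggggggghg   [S ::= h g]

S => gZS => ggS => gggZS => ggggS => gggggZS => ggggggS => gggggggZS => ggggggggS => gggggggggZS => ggggggggggS => gggggggggghg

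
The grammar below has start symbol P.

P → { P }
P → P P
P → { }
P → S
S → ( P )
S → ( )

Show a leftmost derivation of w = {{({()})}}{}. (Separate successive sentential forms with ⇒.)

P ⇒ PP   [P → P P]
PP ⇒ {P}P   [P → { P }]
{P}P ⇒ {{P}}P   [P → { P }]
{{P}}P ⇒ {{S}}P   [P → S]
{{S}}P ⇒ {{(P)}}P   [S → ( P )]
{{(P)}}P ⇒ {{({P})}}P   [P → { P }]
{{({P})}}P ⇒ {{({S})}}P   [P → S]
{{({S})}}P ⇒ {{({()})}}P   [S → ( )]
{{({()})}}P ⇒ {{({()})}}{}   [P → { }]

P⇒PP⇒{P}P⇒{{P}}P⇒{{S}}P⇒{{(P)}}P⇒{{({P})}}P⇒{{({S})}}P⇒{{({()})}}P⇒{{({()})}}{}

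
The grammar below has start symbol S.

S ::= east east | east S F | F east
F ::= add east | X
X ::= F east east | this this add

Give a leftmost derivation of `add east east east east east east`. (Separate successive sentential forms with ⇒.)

S ⇒ F east ⇒ X east ⇒ F east east east ⇒ X east east east ⇒ F east east east east east ⇒ add east east east east east east

S ⇒ F east   [S ::= F east]
F east ⇒ X east   [F ::= X]
X east ⇒ F east east east   [X ::= F east east]
F east east east ⇒ X east east east   [F ::= X]
X east east east ⇒ F east east east east east   [X ::= F east east]
F east east east east east ⇒ add east east east east east east   [F ::= add east]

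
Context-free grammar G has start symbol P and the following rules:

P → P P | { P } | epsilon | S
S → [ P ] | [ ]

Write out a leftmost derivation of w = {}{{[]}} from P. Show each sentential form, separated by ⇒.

P⇒PP⇒{P}P⇒{}P⇒{}{P}⇒{}{{P}}⇒{}{{S}}⇒{}{{[]}}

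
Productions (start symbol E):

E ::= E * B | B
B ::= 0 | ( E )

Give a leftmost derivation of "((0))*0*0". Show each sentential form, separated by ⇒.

E⇒E*B⇒E*B*B⇒B*B*B⇒(E)*B*B⇒(B)*B*B⇒((E))*B*B⇒((B))*B*B⇒((0))*B*B⇒((0))*0*B⇒((0))*0*0

E ⇒ E*B   [E ::= E * B]
E*B ⇒ E*B*B   [E ::= E * B]
E*B*B ⇒ B*B*B   [E ::= B]
B*B*B ⇒ (E)*B*B   [B ::= ( E )]
(E)*B*B ⇒ (B)*B*B   [E ::= B]
(B)*B*B ⇒ ((E))*B*B   [B ::= ( E )]
((E))*B*B ⇒ ((B))*B*B   [E ::= B]
((B))*B*B ⇒ ((0))*B*B   [B ::= 0]
((0))*B*B ⇒ ((0))*0*B   [B ::= 0]
((0))*0*B ⇒ ((0))*0*0   [B ::= 0]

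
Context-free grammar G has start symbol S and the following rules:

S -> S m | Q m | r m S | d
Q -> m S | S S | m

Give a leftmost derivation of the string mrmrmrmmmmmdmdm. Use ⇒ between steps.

S ⇒ Qm ⇒ SSm ⇒ QmSm ⇒ SSmSm ⇒ QmSmSm ⇒ mSmSmSm ⇒ mrmSmSmSm ⇒ mrmrmSmSmSm ⇒ mrmrmSmmSmSm ⇒ mrmrmrmSmmSmSm ⇒ mrmrmrmQmmmSmSm ⇒ mrmrmrmmmmmSmSm ⇒ mrmrmrmmmmmdmSm ⇒ mrmrmrmmmmmdmdm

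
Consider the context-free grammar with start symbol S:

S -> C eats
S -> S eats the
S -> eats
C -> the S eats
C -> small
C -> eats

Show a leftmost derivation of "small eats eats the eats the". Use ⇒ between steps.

S ⇒ S eats the ⇒ S eats the eats the ⇒ C eats eats the eats the ⇒ small eats eats the eats the

S ⇒ S eats the   [S -> S eats the]
S eats the ⇒ S eats the eats the   [S -> S eats the]
S eats the eats the ⇒ C eats eats the eats the   [S -> C eats]
C eats eats the eats the ⇒ small eats eats the eats the   [C -> small]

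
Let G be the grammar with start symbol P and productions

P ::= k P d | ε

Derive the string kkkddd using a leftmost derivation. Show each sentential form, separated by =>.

P => kPd => kkPdd => kkkPddd => kkkddd

P => kPd   [P ::= k P d]
kPd => kkPdd   [P ::= k P d]
kkPdd => kkkPddd   [P ::= k P d]
kkkPddd => kkkddd   [P ::= ε]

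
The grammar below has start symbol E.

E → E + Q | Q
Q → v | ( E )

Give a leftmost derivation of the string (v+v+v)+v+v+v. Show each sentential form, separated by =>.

E => E+Q   [E → E + Q]
E+Q => E+Q+Q   [E → E + Q]
E+Q+Q => E+Q+Q+Q   [E → E + Q]
E+Q+Q+Q => Q+Q+Q+Q   [E → Q]
Q+Q+Q+Q => (E)+Q+Q+Q   [Q → ( E )]
(E)+Q+Q+Q => (E+Q)+Q+Q+Q   [E → E + Q]
(E+Q)+Q+Q+Q => (E+Q+Q)+Q+Q+Q   [E → E + Q]
(E+Q+Q)+Q+Q+Q => (Q+Q+Q)+Q+Q+Q   [E → Q]
(Q+Q+Q)+Q+Q+Q => (v+Q+Q)+Q+Q+Q   [Q → v]
(v+Q+Q)+Q+Q+Q => (v+v+Q)+Q+Q+Q   [Q → v]
(v+v+Q)+Q+Q+Q => (v+v+v)+Q+Q+Q   [Q → v]
(v+v+v)+Q+Q+Q => (v+v+v)+v+Q+Q   [Q → v]
(v+v+v)+v+Q+Q => (v+v+v)+v+v+Q   [Q → v]
(v+v+v)+v+v+Q => (v+v+v)+v+v+v   [Q → v]

E => E+Q => E+Q+Q => E+Q+Q+Q => Q+Q+Q+Q => (E)+Q+Q+Q => (E+Q)+Q+Q+Q => (E+Q+Q)+Q+Q+Q => (Q+Q+Q)+Q+Q+Q => (v+Q+Q)+Q+Q+Q => (v+v+Q)+Q+Q+Q => (v+v+v)+Q+Q+Q => (v+v+v)+v+Q+Q => (v+v+v)+v+v+Q => (v+v+v)+v+v+v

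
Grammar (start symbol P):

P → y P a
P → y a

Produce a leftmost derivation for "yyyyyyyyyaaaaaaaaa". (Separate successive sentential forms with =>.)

P=>yPa=>yyPaa=>yyyPaaa=>yyyyPaaaa=>yyyyyPaaaaa=>yyyyyyPaaaaaa=>yyyyyyyPaaaaaaa=>yyyyyyyyPaaaaaaaa=>yyyyyyyyyaaaaaaaaa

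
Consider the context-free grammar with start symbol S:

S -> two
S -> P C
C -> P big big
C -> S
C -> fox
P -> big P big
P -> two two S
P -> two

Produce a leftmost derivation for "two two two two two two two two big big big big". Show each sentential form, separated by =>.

S => P C => two C => two P big big => two two two S big big => two two two P C big big => two two two two two S C big big => two two two two two P C C big big => two two two two two two C C big big => two two two two two two S C big big => two two two two two two two C big big => two two two two two two two P big big big big => two two two two two two two two big big big big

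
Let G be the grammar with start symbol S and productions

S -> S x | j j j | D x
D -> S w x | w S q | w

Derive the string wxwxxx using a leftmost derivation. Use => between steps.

S => Sx => Dxx => Swxxx => Dxwxxx => wxwxxx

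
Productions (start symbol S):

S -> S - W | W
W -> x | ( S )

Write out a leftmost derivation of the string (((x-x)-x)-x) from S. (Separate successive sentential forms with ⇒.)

S⇒W⇒(S)⇒(S-W)⇒(W-W)⇒((S)-W)⇒((S-W)-W)⇒((W-W)-W)⇒(((S)-W)-W)⇒(((S-W)-W)-W)⇒(((W-W)-W)-W)⇒(((x-W)-W)-W)⇒(((x-x)-W)-W)⇒(((x-x)-x)-W)⇒(((x-x)-x)-x)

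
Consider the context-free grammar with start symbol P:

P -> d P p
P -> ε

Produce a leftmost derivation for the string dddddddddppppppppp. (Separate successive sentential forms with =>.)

P=>dPp=>ddPpp=>dddPppp=>ddddPpppp=>dddddPppppp=>ddddddPpppppp=>dddddddPppppppp=>ddddddddPpppppppp=>dddddddddPppppppppp=>dddddddddppppppppp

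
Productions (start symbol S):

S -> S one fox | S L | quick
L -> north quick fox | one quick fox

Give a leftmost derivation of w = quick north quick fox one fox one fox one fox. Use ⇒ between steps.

S ⇒ S one fox   [S -> S one fox]
S one fox ⇒ S one fox one fox   [S -> S one fox]
S one fox one fox ⇒ S one fox one fox one fox   [S -> S one fox]
S one fox one fox one fox ⇒ S L one fox one fox one fox   [S -> S L]
S L one fox one fox one fox ⇒ quick L one fox one fox one fox   [S -> quick]
quick L one fox one fox one fox ⇒ quick north quick fox one fox one fox one fox   [L -> north quick fox]

S ⇒ S one fox ⇒ S one fox one fox ⇒ S one fox one fox one fox ⇒ S L one fox one fox one fox ⇒ quick L one fox one fox one fox ⇒ quick north quick fox one fox one fox one fox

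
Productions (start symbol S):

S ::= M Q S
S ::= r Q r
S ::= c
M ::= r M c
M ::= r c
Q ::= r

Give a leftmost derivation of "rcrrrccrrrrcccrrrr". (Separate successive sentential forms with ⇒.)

S ⇒ MQS ⇒ rcQS ⇒ rcrS ⇒ rcrMQS ⇒ rcrrMcQS ⇒ rcrrrccQS ⇒ rcrrrccrS ⇒ rcrrrccrMQS ⇒ rcrrrccrrMcQS ⇒ rcrrrccrrrMccQS ⇒ rcrrrccrrrrcccQS ⇒ rcrrrccrrrrcccrS ⇒ rcrrrccrrrrcccrrQr ⇒ rcrrrccrrrrcccrrrr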